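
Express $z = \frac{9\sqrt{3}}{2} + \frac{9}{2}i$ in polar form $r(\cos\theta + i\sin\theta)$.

r = |z| = sqrt(a^2 + b^2) = sqrt((9*sqrt(3)/2)^2 + (9/2)^2) = sqrt(243/4 + 81/4) = sqrt(81) = 9
θ = arctan(b/a) = arctan(4.5/7.7942) (quadrant-adjusted) = 30°
z = 9(cos 30° + i sin 30°)


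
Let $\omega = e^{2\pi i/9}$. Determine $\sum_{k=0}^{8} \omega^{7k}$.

Let ζ = ω^7 = e^(2πi·7/9). Since 9 ∤ 7, ζ ≠ 1.
Sum = Σ_{k=0}^{8} ζ^k = (ζ^9 - 1)/(ζ - 1) = (ω^{7·9} - 1)/(ζ - 1) = (1 - 1)/(ζ - 1) = 0


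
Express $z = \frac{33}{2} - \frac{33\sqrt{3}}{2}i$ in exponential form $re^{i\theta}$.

r = |z| = sqrt((33/2)^2 + (-33*sqrt(3)/2)^2) = sqrt(1089/4 + 3267/4) = sqrt(1089) = 33
θ = arctan(b/a) = arctan(-28.5788/16.5) (quadrant-adjusted) = -60° = -π/3
z = 33e^(-i*π/3)


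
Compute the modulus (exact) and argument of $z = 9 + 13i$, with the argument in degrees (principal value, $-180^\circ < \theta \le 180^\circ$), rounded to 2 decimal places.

|z| = sqrt(9^2 + 13^2) = sqrt(250)
arg(z) = arctan(b/a) = arctan(13/9) (quadrant-adjusted) = 55.30°


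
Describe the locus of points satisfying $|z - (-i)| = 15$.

|z - z0| = r describes a circle centered at z0 with radius r
Here z0 = -i and r = 15
Locus: Circle centered at (0, -1) with radius 15


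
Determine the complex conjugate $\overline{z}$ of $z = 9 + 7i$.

If z = a + bi, then conjugate(z) = a - bi
conjugate(9 + 7i) = 9 - 7i


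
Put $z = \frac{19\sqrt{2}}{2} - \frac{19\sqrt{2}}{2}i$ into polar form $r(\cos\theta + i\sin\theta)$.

r = |z| = sqrt(a^2 + b^2) = sqrt((19*sqrt(2)/2)^2 + (-19*sqrt(2)/2)^2) = sqrt(361/2 + 361/2) = sqrt(361) = 19
θ = arctan(b/a) = arctan(-13.435/13.435) (quadrant-adjusted) = 315°
z = 19(cos 315° + i sin 315°)


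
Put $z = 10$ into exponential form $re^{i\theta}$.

r = |z| = sqrt((10)^2 + (0)^2) = sqrt(100 + 0) = sqrt(100) = 10
b = 0 and a > 0, so z lies on the positive real axis: θ = 0
z = 10e^(i*0) = 10


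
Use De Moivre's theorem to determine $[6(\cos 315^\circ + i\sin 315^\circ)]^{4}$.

By De Moivre: z^n = r^n(cos(nθ) + i sin(nθ))
= 6^4(cos(4*315°) + i sin(4*315°))
= 1296(cos 180° + i sin 180°)
= -1296


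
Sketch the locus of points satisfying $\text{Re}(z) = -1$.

Re(z) = x where z = x + yi; the equation x = -1 is satisfied by all points with that x-coordinate
Locus: Vertical line x = -1


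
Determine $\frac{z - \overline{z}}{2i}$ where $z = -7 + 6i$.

z - conjugate(z) = 2bi
(z - conjugate(z))/(2i) = 2bi/(2i) = b = 6


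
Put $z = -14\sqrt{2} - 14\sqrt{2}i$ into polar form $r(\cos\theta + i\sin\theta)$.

r = |z| = sqrt(a^2 + b^2) = sqrt((-14*sqrt(2))^2 + (-14*sqrt(2))^2) = sqrt(392 + 392) = sqrt(784) = 28
θ = arctan(b/a) = arctan(-19.799/-19.799) (quadrant-adjusted) = 225°
z = 28(cos 225° + i sin 225°)


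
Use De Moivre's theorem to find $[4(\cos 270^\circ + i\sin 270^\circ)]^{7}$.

By De Moivre: z^n = r^n(cos(nθ) + i sin(nθ))
= 4^7(cos(7*270°) + i sin(7*270°))
= 16384(cos 90° + i sin 90°)
= 16384i


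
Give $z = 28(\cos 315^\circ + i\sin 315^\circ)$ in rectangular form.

a = r cos θ = 28 * sqrt(2)/2 = 14*sqrt(2)
b = r sin θ = 28 * -sqrt(2)/2 = -14*sqrt(2)
z = 14*sqrt(2) - 14*sqrt(2)i


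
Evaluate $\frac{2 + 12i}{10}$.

Divisor is real, so divide each part by 10:
= 1/5 + (6/5)i


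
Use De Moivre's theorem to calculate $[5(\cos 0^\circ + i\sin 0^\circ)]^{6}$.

By De Moivre: z^n = r^n(cos(nθ) + i sin(nθ))
= 5^6(cos(6*0°) + i sin(6*0°))
= 15625(cos 0° + i sin 0°)
= 15625


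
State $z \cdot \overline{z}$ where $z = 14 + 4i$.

z * conjugate(z) = |z|^2 = a^2 + b^2
= 14^2 + 4^2 = 212


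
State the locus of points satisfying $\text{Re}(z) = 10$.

Re(z) = x where z = x + yi; the equation x = 10 is satisfied by all points with that x-coordinate
Locus: Vertical line x = 10


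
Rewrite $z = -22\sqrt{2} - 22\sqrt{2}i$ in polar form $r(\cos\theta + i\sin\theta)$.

r = |z| = sqrt(a^2 + b^2) = sqrt((-22*sqrt(2))^2 + (-22*sqrt(2))^2) = sqrt(968 + 968) = sqrt(1936) = 44
θ = arctan(b/a) = arctan(-31.1127/-31.1127) (quadrant-adjusted) = 225°
z = 44(cos 225° + i sin 225°)


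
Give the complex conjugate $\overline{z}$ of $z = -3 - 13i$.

If z = a + bi, then conjugate(z) = a - bi
conjugate(-3 - 13i) = -3 + 13i


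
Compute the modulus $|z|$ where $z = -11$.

|z| = sqrt(a^2 + b^2) = sqrt((-11)^2 + 0^2) = sqrt(121) = 11


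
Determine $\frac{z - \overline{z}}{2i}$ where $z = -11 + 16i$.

z - conjugate(z) = 2bi
(z - conjugate(z))/(2i) = 2bi/(2i) = b = 16


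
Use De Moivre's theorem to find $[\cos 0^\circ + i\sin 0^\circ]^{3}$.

By De Moivre: z^n = r^n(cos(nθ) + i sin(nθ))
= 1^3(cos(3*0°) + i sin(3*0°))
= 1(cos 0° + i sin 0°)
= 1


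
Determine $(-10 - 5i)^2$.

(a + bi)^2 = a^2 - b^2 + 2abi
= (-10)^2 - (-5)^2 + 2*(-10)*(-5)i
= 75 + 100i


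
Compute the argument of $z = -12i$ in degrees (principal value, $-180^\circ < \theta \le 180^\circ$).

a = 0 and b < 0, so z lies on the negative imaginary axis: θ = -90°


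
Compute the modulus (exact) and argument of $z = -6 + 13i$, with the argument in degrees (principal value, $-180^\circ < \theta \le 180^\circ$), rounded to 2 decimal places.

|z| = sqrt((-6)^2 + 13^2) = sqrt(205)
arg(z) = arctan(b/a) = arctan(13/-6) (quadrant-adjusted) = 114.78°


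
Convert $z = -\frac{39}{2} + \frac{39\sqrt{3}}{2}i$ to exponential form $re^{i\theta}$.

r = |z| = sqrt((-39/2)^2 + (39*sqrt(3)/2)^2) = sqrt(1521/4 + 4563/4) = sqrt(1521) = 39
θ = arctan(b/a) = arctan(33.775/-19.5) (quadrant-adjusted) = 120° = 2π/3
z = 39e^(i*2π/3)


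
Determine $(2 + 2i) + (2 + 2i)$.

(2 + 2) + (2 + 2)i = 4 + 4i


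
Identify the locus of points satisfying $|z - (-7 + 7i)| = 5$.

|z - z0| = r describes a circle centered at z0 with radius r
Here z0 = -7 + 7i and r = 5
Locus: Circle centered at (-7, 7) with radius 5


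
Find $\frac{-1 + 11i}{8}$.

Divisor is real, so divide each part by 8:
= -1/8 + (11/8)i


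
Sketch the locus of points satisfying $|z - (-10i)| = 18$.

|z - z0| = r describes a circle centered at z0 with radius r
Here z0 = -10i and r = 18
Locus: Circle centered at (0, -10) with radius 18


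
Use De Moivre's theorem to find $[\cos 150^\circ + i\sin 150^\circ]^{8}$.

By De Moivre: z^n = r^n(cos(nθ) + i sin(nθ))
= 1^8(cos(8*150°) + i sin(8*150°))
= 1(cos 120° + i sin 120°)
= -1/2 + (sqrt(3)/2)i


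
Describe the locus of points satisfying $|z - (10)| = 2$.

|z - z0| = r describes a circle centered at z0 with radius r
Here z0 = 10 and r = 2
Locus: Circle centered at (10, 0) with radius 2


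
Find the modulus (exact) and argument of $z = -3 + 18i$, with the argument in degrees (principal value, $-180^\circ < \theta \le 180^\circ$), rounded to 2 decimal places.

|z| = sqrt((-3)^2 + 18^2) = sqrt(333)
arg(z) = arctan(b/a) = arctan(18/-3) (quadrant-adjusted) = 99.46°


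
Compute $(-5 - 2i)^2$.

(a + bi)^2 = a^2 - b^2 + 2abi
= (-5)^2 - (-2)^2 + 2*(-5)*(-2)i
= 21 + 20i


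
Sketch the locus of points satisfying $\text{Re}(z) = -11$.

Re(z) = x where z = x + yi; the equation x = -11 is satisfied by all points with that x-coordinate
Locus: Vertical line x = -11


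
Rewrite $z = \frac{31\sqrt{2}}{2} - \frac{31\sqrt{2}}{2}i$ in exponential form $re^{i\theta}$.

r = |z| = sqrt((31*sqrt(2)/2)^2 + (-31*sqrt(2)/2)^2) = sqrt(961/2 + 961/2) = sqrt(961) = 31
θ = arctan(b/a) = arctan(-21.9203/21.9203) (quadrant-adjusted) = -45° = -π/4
z = 31e^(-i*π/4)


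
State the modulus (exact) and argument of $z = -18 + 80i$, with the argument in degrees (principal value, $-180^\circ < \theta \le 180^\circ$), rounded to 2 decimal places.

|z| = sqrt((-18)^2 + 80^2) = 82
arg(z) = arctan(b/a) = arctan(80/-18) (quadrant-adjusted) = 102.68°


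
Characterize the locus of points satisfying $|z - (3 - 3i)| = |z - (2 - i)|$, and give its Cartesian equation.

|z - z1| = |z - z2| means z is equidistant from z1 and z2,
i.e. the perpendicular bisector of the segment from (3, -3) to (2, -1) (midpoint (5/2, -2)).
With z = x + yi, square both sides:
(x - 3)^2 + (y - (-3))^2 = (x - 2)^2 + (y - (-1))^2
The x^2 and y^2 terms cancel: -2x + 4y = 5 - 18 = -13
Simplify: 2x - 4y = 13
Locus: Perpendicular bisector of the segment from (3, -3) to (2, -1): the line 2x - 4y = 13


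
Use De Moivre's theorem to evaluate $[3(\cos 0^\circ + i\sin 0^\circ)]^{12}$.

By De Moivre: z^n = r^n(cos(nθ) + i sin(nθ))
= 3^12(cos(12*0°) + i sin(12*0°))
= 531441(cos 0° + i sin 0°)
= 531441


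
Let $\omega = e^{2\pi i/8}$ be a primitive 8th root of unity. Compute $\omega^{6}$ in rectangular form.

ω^6 = e^(2πi·6/8) = e^(i·3π/2)
= cos(3π/2) + i sin(3π/2)
= -i


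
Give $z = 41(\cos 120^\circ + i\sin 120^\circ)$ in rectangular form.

a = r cos θ = 41 * -1/2 = -41/2
b = r sin θ = 41 * sqrt(3)/2 = 41*sqrt(3)/2
z = -41/2 + (41*sqrt(3)/2)i


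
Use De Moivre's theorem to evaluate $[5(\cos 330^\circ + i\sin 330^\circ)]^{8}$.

By De Moivre: z^n = r^n(cos(nθ) + i sin(nθ))
= 5^8(cos(8*330°) + i sin(8*330°))
= 390625(cos 120° + i sin 120°)
= -390625/2 + (390625*sqrt(3)/2)i


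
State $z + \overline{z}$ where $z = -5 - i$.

z + conjugate(z) = (a + bi) + (a - bi) = 2a
= 2 * (-5) = -10


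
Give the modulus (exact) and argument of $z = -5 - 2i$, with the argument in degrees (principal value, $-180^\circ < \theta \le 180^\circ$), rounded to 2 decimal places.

|z| = sqrt((-5)^2 + (-2)^2) = sqrt(29)
arg(z) = arctan(b/a) = arctan(-2/-5) (quadrant-adjusted) = -158.20°


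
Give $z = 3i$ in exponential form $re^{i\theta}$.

r = |z| = sqrt((0)^2 + (3)^2) = sqrt(0 + 9) = sqrt(9) = 3
a = 0 and b > 0, so z lies on the positive imaginary axis: θ = 90° = π/2
z = 3e^(i*π/2)


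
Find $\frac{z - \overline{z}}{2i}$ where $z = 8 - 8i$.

z - conjugate(z) = 2bi
(z - conjugate(z))/(2i) = 2bi/(2i) = b = -8


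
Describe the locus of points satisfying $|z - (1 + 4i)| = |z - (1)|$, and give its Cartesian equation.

|z - z1| = |z - z2| means z is equidistant from z1 and z2,
i.e. the perpendicular bisector of the segment from (1, 4) to (1, 0) (midpoint (1, 2)).
With z = x + yi, square both sides:
(x - 1)^2 + (y - 4)^2 = (x - 1)^2 + (y - 0)^2
The x^2 and y^2 terms cancel: 0x + (-8)y = 1 - 17 = -16
Simplify: y = 2
Locus: Perpendicular bisector of the segment from (1, 4) to (1, 0): the line y = 2


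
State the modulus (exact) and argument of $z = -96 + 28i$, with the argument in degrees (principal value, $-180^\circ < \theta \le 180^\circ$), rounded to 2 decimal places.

|z| = sqrt((-96)^2 + 28^2) = 100
arg(z) = arctan(b/a) = arctan(28/-96) (quadrant-adjusted) = 163.74°


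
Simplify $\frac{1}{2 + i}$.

Multiply numerator and denominator by conjugate (2 - i):
= (1)(2 - i) / (2^2 + 1^2)
= (2 - i) / 5
= 2/5 - (1/5)i


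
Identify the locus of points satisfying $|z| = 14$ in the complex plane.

|z| = 14 means sqrt(x^2 + y^2) = 14
This is a circle of radius 14 centered at the origin


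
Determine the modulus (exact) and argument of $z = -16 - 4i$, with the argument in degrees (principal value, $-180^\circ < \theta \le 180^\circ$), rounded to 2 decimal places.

|z| = sqrt((-16)^2 + (-4)^2) = sqrt(272)
arg(z) = arctan(b/a) = arctan(-4/-16) (quadrant-adjusted) = -165.96°


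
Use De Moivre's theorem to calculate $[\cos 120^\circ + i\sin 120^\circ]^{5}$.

By De Moivre: z^n = r^n(cos(nθ) + i sin(nθ))
= 1^5(cos(5*120°) + i sin(5*120°))
= 1(cos 240° + i sin 240°)
= -1/2 - (sqrt(3)/2)i


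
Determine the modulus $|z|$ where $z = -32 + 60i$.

|z| = sqrt(a^2 + b^2) = sqrt((-32)^2 + 60^2) = sqrt(4624) = 68


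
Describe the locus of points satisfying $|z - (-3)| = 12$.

|z - z0| = r describes a circle centered at z0 with radius r
Here z0 = -3 and r = 12
Locus: Circle centered at (-3, 0) with radius 12


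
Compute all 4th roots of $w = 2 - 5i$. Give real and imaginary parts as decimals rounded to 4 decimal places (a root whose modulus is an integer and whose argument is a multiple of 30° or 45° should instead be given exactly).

|w| = sqrt(29) ≈ 5.385165, arg(w) ≈ 291.801409°
Root modulus = sqrt(29)^(1/4) ≈ 1.523350
Root arguments: θ_k = (arg(w) + 360°k)/4 for k = 0, 1, ..., 3
Compute each root as (root modulus)(cos θ_k + i sin θ_k) using full-precision intermediates, then round to 4 decimal places.
Roots: 0.4466 + 1.4564i, -1.4564 + 0.4466i, -0.4466 - 1.4564i, 1.4564 - 0.4466i


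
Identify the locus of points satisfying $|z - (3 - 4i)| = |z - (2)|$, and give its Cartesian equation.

|z - z1| = |z - z2| means z is equidistant from z1 and z2,
i.e. the perpendicular bisector of the segment from (3, -4) to (2, 0) (midpoint (5/2, -2)).
With z = x + yi, square both sides:
(x - 3)^2 + (y - (-4))^2 = (x - 2)^2 + (y - 0)^2
The x^2 and y^2 terms cancel: -2x + 8y = 4 - 25 = -21
Simplify: 2x - 8y = 21
Locus: Perpendicular bisector of the segment from (3, -4) to (2, 0): the line 2x - 8y = 21


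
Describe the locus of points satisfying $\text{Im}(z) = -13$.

Im(z) = y where z = x + yi; the equation y = -13 is satisfied by all points with that y-coordinate
Locus: Horizontal line y = -13


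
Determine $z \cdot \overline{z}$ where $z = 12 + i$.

z * conjugate(z) = |z|^2 = a^2 + b^2
= 12^2 + 1^2 = 145


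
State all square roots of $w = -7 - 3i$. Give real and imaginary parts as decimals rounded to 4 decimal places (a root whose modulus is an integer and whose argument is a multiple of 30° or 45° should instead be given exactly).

|w| = sqrt(58) ≈ 7.615773, arg(w) ≈ 203.198591°
Root modulus = sqrt(58)^(1/2) ≈ 2.759669
Root arguments: θ_k = (arg(w) + 360°k)/2 for k = 0, 1, ..., 1
Compute each root as (root modulus)(cos θ_k + i sin θ_k) using full-precision intermediates, then round to 4 decimal places.
Roots: -0.5549 + 2.7033i, 0.5549 - 2.7033i


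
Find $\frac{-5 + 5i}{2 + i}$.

Multiply numerator and denominator by conjugate (2 - i):
= (-5 + 5i)(2 - i) / (2^2 + 1^2)
= (-5 + 15i) / 5
= -1 + 3i


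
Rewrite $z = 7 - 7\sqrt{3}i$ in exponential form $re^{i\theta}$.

r = |z| = sqrt((7)^2 + (-7*sqrt(3))^2) = sqrt(49 + 147) = sqrt(196) = 14
θ = arctan(b/a) = arctan(-12.1244/7) (quadrant-adjusted) = -60° = -π/3
z = 14e^(-i*π/3)


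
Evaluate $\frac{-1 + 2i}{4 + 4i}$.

Multiply numerator and denominator by conjugate (4 - 4i):
= (-1 + 2i)(4 - 4i) / (4^2 + 4^2)
= (4 + 12i) / 32
Divide through by 4: (1 + 3i) / 8
= 1/8 + (3/8)i


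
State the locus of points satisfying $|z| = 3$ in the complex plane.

|z| = 3 means sqrt(x^2 + y^2) = 3
This is a circle of radius 3 centered at the origin


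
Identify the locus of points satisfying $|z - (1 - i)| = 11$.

|z - z0| = r describes a circle centered at z0 with radius r
Here z0 = 1 - i and r = 11
Locus: Circle centered at (1, -1) with radius 11


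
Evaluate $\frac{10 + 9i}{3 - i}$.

Multiply numerator and denominator by conjugate (3 + i):
= (10 + 9i)(3 + i) / (3^2 + (-1)^2)
= (21 + 37i) / 10
= 21/10 + (37/10)i


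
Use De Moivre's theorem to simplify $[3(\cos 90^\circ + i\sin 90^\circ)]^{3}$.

By De Moivre: z^n = r^n(cos(nθ) + i sin(nθ))
= 3^3(cos(3*90°) + i sin(3*90°))
= 27(cos 270° + i sin 270°)
= -27i


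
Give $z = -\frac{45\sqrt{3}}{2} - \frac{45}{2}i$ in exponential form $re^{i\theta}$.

r = |z| = sqrt((-45*sqrt(3)/2)^2 + (-45/2)^2) = sqrt(6075/4 + 2025/4) = sqrt(2025) = 45
θ = arctan(b/a) = arctan(-22.5/-38.9711) (quadrant-adjusted) = -150° = -5π/6
z = 45e^(-i*5π/6)


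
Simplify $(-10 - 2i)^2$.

(a + bi)^2 = a^2 - b^2 + 2abi
= (-10)^2 - (-2)^2 + 2*(-10)*(-2)i
= 96 + 40i


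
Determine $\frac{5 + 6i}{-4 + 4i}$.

Multiply numerator and denominator by conjugate (-4 - 4i):
= (5 + 6i)(-4 - 4i) / ((-4)^2 + 4^2)
= (4 - 44i) / 32
Divide through by 4: (1 - 11i) / 8
= 1/8 - (11/8)i


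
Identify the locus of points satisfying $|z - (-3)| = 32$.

|z - z0| = r describes a circle centered at z0 with radius r
Here z0 = -3 and r = 32
Locus: Circle centered at (-3, 0) with radius 32


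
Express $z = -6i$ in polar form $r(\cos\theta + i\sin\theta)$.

r = |z| = sqrt(a^2 + b^2) = sqrt((0)^2 + (-6)^2) = sqrt(0 + 36) = sqrt(36) = 6
a = 0 and b < 0, so z lies on the negative imaginary axis: θ = 270°
z = 6(cos 270° + i sin 270°)


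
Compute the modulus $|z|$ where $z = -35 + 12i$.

|z| = sqrt(a^2 + b^2) = sqrt((-35)^2 + 12^2) = sqrt(1369) = 37


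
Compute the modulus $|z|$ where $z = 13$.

|z| = sqrt(a^2 + b^2) = sqrt(13^2 + 0^2) = sqrt(169) = 13


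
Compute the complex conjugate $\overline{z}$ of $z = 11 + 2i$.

If z = a + bi, then conjugate(z) = a - bi
conjugate(11 + 2i) = 11 - 2i


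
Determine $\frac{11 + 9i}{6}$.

Divisor is real, so divide each part by 6:
= 11/6 + (3/2)i


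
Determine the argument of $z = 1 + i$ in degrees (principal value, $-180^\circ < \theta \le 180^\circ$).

θ = arctan(b/a) = arctan(1/1) (quadrant-adjusted) = 45°


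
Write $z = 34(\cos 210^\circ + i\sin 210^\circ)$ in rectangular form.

a = r cos θ = 34 * -sqrt(3)/2 = -17*sqrt(3)
b = r sin θ = 34 * -1/2 = -17
z = -17*sqrt(3) - 17i


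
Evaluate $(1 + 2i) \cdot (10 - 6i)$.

(a1*a2 - b1*b2) + (a1*b2 + b1*a2)i
= (10 - (-12)) + (-6 + 20)i
= 22 + 14i


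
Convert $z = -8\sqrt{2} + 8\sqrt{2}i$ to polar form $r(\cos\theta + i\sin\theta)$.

r = |z| = sqrt(a^2 + b^2) = sqrt((-8*sqrt(2))^2 + (8*sqrt(2))^2) = sqrt(128 + 128) = sqrt(256) = 16
θ = arctan(b/a) = arctan(11.3137/-11.3137) (quadrant-adjusted) = 135°
z = 16(cos 135° + i sin 135°)


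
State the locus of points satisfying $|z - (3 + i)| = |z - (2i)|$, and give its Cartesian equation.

|z - z1| = |z - z2| means z is equidistant from z1 and z2,
i.e. the perpendicular bisector of the segment from (3, 1) to (0, 2) (midpoint (3/2, 3/2)).
With z = x + yi, square both sides:
(x - 3)^2 + (y - 1)^2 = (x - 0)^2 + (y - 2)^2
The x^2 and y^2 terms cancel: -6x + 2y = 4 - 10 = -6
Simplify: 3x - y = 3
Locus: Perpendicular bisector of the segment from (3, 1) to (0, 2): the line 3x - y = 3


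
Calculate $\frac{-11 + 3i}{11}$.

Divisor is real, so divide each part by 11:
= -1 + (3/11)i


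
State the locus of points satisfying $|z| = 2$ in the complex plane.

|z| = 2 means sqrt(x^2 + y^2) = 2
This is a circle of radius 2 centered at the origin


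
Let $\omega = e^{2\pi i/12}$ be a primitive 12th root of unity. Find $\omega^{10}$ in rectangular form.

ω^10 = e^(2πi·10/12) = e^(i·5π/3)
= cos(5π/3) + i sin(5π/3)
= 1/2 - (sqrt(3)/2)i


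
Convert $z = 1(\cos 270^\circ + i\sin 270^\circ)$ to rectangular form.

a = r cos θ = 1 * 0 = 0
b = r sin θ = 1 * -1 = -1
z = -i


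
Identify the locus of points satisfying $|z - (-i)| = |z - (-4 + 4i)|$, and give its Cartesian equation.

|z - z1| = |z - z2| means z is equidistant from z1 and z2,
i.e. the perpendicular bisector of the segment from (0, -1) to (-4, 4) (midpoint (-2, 3/2)).
With z = x + yi, square both sides:
(x - 0)^2 + (y - (-1))^2 = (x - (-4))^2 + (y - 4)^2
The x^2 and y^2 terms cancel: -8x + 10y = 32 - 1 = 31
Simplify: 8x - 10y = -31
Locus: Perpendicular bisector of the segment from (0, -1) to (-4, 4): the line 8x - 10y = -31


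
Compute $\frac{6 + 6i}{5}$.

Divisor is real, so divide each part by 5:
= 6/5 + (6/5)i


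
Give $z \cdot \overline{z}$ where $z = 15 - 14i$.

z * conjugate(z) = |z|^2 = a^2 + b^2
= 15^2 + (-14)^2 = 421


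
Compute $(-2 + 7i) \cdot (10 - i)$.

(a1*a2 - b1*b2) + (a1*b2 + b1*a2)i
= (-20 - (-7)) + (2 + 70)i
= -13 + 72i


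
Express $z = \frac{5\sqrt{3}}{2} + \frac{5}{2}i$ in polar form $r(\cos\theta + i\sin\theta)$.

r = |z| = sqrt(a^2 + b^2) = sqrt((5*sqrt(3)/2)^2 + (5/2)^2) = sqrt(75/4 + 25/4) = sqrt(25) = 5
θ = arctan(b/a) = arctan(2.5/4.3301) (quadrant-adjusted) = 30°
z = 5(cos 30° + i sin 30°)


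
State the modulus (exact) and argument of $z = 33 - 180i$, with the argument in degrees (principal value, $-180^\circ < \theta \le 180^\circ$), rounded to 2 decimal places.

|z| = sqrt(33^2 + (-180)^2) = 183
arg(z) = arctan(b/a) = arctan(-180/33) (quadrant-adjusted) = -79.61°


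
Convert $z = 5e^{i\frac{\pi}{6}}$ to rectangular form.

a = r cos θ = 5 * sqrt(3)/2 = 5*sqrt(3)/2
b = r sin θ = 5 * 1/2 = 5/2
z = 5*sqrt(3)/2 + (5/2)i


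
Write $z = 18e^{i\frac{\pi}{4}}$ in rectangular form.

a = r cos θ = 18 * sqrt(2)/2 = 9*sqrt(2)
b = r sin θ = 18 * sqrt(2)/2 = 9*sqrt(2)
z = 9*sqrt(2) + 9*sqrt(2)i


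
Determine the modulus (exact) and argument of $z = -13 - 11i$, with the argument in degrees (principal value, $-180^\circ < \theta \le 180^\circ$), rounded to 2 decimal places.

|z| = sqrt((-13)^2 + (-11)^2) = sqrt(290)
arg(z) = arctan(b/a) = arctan(-11/-13) (quadrant-adjusted) = -139.76°


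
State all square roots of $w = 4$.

|w| = 4, arg(w) = 0°
Root modulus = 4^(1/2) = 2
Root arguments: θ_k = (0° + 360°k)/2 for k = 0, 1, ..., 1
Roots: 2, -2


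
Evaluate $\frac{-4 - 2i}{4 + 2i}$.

Multiply numerator and denominator by conjugate (4 - 2i):
= (-4 - 2i)(4 - 2i) / (4^2 + 2^2)
= (-20) / 20
= -1


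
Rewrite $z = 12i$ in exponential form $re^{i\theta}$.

r = |z| = sqrt((0)^2 + (12)^2) = sqrt(0 + 144) = sqrt(144) = 12
a = 0 and b > 0, so z lies on the positive imaginary axis: θ = 90° = π/2
z = 12e^(i*π/2)


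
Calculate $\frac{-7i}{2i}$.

Multiply numerator and denominator by conjugate (-2i):
= (-7i)(-2i) / (0^2 + 2^2)
= (-14) / 4
Divide through by 2: (-7) / 2
= -7/2


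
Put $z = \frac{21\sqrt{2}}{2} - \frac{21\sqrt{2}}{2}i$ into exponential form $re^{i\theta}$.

r = |z| = sqrt((21*sqrt(2)/2)^2 + (-21*sqrt(2)/2)^2) = sqrt(441/2 + 441/2) = sqrt(441) = 21
θ = arctan(b/a) = arctan(-14.8492/14.8492) (quadrant-adjusted) = -45° = -π/4
z = 21e^(-i*π/4)


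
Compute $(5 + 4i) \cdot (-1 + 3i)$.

(a1*a2 - b1*b2) + (a1*b2 + b1*a2)i
= (-5 - 12) + (15 + (-4))i
= -17 + 11i


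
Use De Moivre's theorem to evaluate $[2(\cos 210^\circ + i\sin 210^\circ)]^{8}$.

By De Moivre: z^n = r^n(cos(nθ) + i sin(nθ))
= 2^8(cos(8*210°) + i sin(8*210°))
= 256(cos 240° + i sin 240°)
= -128 - 128*sqrt(3)i


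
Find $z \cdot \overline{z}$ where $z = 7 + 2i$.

z * conjugate(z) = |z|^2 = a^2 + b^2
= 7^2 + 2^2 = 53


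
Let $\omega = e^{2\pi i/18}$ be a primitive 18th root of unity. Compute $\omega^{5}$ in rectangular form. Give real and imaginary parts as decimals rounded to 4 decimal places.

ω^5 = e^(2πi·5/18) = e^(i·5π/9)
= cos(5π/9) + i sin(5π/9)
= -0.1736 + 0.9848i


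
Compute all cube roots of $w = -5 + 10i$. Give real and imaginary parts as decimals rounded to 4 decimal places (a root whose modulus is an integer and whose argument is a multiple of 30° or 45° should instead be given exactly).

|w| = sqrt(125) ≈ 11.180340, arg(w) ≈ 116.565051°
Root modulus = sqrt(125)^(1/3) ≈ 2.236068
Root arguments: θ_k = (arg(w) + 360°k)/3 for k = 0, 1, ..., 2
Compute each root as (root modulus)(cos θ_k + i sin θ_k) using full-precision intermediates, then round to 4 decimal places.
Roots: 1.7413 + 1.4028i, -2.0855 + 0.8066i, 0.3442 - 2.2094i


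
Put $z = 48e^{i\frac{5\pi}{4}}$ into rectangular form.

a = r cos θ = 48 * -sqrt(2)/2 = -24*sqrt(2)
b = r sin θ = 48 * -sqrt(2)/2 = -24*sqrt(2)
z = -24*sqrt(2) - 24*sqrt(2)i


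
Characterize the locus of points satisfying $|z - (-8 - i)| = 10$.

|z - z0| = r describes a circle centered at z0 with radius r
Here z0 = -8 - i and r = 10
Locus: Circle centered at (-8, -1) with radius 10


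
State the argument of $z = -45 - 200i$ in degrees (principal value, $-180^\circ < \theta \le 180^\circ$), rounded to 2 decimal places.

θ = arctan(b/a) = arctan(-200/-45) (quadrant-adjusted) = -102.68°


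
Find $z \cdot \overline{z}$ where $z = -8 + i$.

z * conjugate(z) = |z|^2 = a^2 + b^2
= (-8)^2 + 1^2 = 65


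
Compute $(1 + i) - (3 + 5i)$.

(1 - 3) + (1 - 5)i = -2 - 4i


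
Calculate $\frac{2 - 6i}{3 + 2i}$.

Multiply numerator and denominator by conjugate (3 - 2i):
= (2 - 6i)(3 - 2i) / (3^2 + 2^2)
= (-6 - 22i) / 13
= -6/13 - (22/13)i


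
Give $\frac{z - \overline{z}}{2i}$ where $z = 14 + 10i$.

z - conjugate(z) = 2bi
(z - conjugate(z))/(2i) = 2bi/(2i) = b = 10


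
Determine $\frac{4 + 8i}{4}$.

Divisor is real, so divide each part by 4:
= 1 + 2i


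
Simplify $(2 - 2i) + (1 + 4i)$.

(2 + 1) + (-2 + 4)i = 3 + 2i


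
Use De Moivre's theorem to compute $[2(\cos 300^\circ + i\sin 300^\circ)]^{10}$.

By De Moivre: z^n = r^n(cos(nθ) + i sin(nθ))
= 2^10(cos(10*300°) + i sin(10*300°))
= 1024(cos 120° + i sin 120°)
= -512 + 512*sqrt(3)i


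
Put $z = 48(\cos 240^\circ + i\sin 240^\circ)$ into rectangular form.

a = r cos θ = 48 * -1/2 = -24
b = r sin θ = 48 * -sqrt(3)/2 = -24*sqrt(3)
z = -24 - 24*sqrt(3)i


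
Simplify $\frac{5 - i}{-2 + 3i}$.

Multiply numerator and denominator by conjugate (-2 - 3i):
= (5 - i)(-2 - 3i) / ((-2)^2 + 3^2)
= (-13 - 13i) / 13
= -1 - i


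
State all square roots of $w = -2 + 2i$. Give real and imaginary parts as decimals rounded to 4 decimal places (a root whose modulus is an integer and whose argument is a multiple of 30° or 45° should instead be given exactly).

|w| = sqrt(8) ≈ 2.828427, arg(w) = 135°
Root modulus = sqrt(8)^(1/2) ≈ 1.681793
Root arguments: θ_k = (135° + 360°k)/2 for k = 0, 1, ..., 1
Compute each root as (root modulus)(cos θ_k + i sin θ_k) using full-precision intermediates, then round to 4 decimal places.
Roots: 0.6436 + 1.5538i, -0.6436 - 1.5538i


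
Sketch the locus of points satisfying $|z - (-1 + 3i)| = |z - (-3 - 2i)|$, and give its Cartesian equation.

|z - z1| = |z - z2| means z is equidistant from z1 and z2,
i.e. the perpendicular bisector of the segment from (-1, 3) to (-3, -2) (midpoint (-2, 1/2)).
With z = x + yi, square both sides:
(x - (-1))^2 + (y - 3)^2 = (x - (-3))^2 + (y - (-2))^2
The x^2 and y^2 terms cancel: -4x + (-10)y = 13 - 10 = 3
Simplify: 4x + 10y = -3
Locus: Perpendicular bisector of the segment from (-1, 3) to (-3, -2): the line 4x + 10y = -3


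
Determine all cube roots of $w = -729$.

|w| = 729, arg(w) = 180°
Root modulus = 729^(1/3) = 9
Root arguments: θ_k = (180° + 360°k)/3 for k = 0, 1, ..., 2
Roots: 9/2 + (9*sqrt(3)/2)i, -9, 9/2 - (9*sqrt(3)/2)i


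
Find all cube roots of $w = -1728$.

|w| = 1728, arg(w) = 180°
Root modulus = 1728^(1/3) = 12
Root arguments: θ_k = (180° + 360°k)/3 for k = 0, 1, ..., 2
Roots: 6 + 6*sqrt(3)i, -12, 6 - 6*sqrt(3)i


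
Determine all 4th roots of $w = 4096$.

|w| = 4096, arg(w) = 0°
Root modulus = 4096^(1/4) = 8
Root arguments: θ_k = (0° + 360°k)/4 for k = 0, 1, ..., 3
Roots: 8, 8i, -8, -8i


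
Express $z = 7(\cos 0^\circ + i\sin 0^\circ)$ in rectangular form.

a = r cos θ = 7 * 1 = 7
b = r sin θ = 7 * 0 = 0
z = 7


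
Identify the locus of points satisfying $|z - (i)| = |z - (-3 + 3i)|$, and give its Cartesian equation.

|z - z1| = |z - z2| means z is equidistant from z1 and z2,
i.e. the perpendicular bisector of the segment from (0, 1) to (-3, 3) (midpoint (-3/2, 2)).
With z = x + yi, square both sides:
(x - 0)^2 + (y - 1)^2 = (x - (-3))^2 + (y - 3)^2
The x^2 and y^2 terms cancel: -6x + 4y = 18 - 1 = 17
Simplify: 6x - 4y = -17
Locus: Perpendicular bisector of the segment from (0, 1) to (-3, 3): the line 6x - 4y = -17


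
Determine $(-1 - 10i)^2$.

(a + bi)^2 = a^2 - b^2 + 2abi
= (-1)^2 - (-10)^2 + 2*(-1)*(-10)i
= -99 + 20i


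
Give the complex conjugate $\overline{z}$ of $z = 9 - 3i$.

If z = a + bi, then conjugate(z) = a - bi
conjugate(9 - 3i) = 9 + 3i


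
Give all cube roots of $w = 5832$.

|w| = 5832, arg(w) = 0°
Root modulus = 5832^(1/3) = 18
Root arguments: θ_k = (0° + 360°k)/3 for k = 0, 1, ..., 2
Roots: 18, -9 + 9*sqrt(3)i, -9 - 9*sqrt(3)i


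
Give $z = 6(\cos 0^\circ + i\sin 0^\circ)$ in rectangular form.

a = r cos θ = 6 * 1 = 6
b = r sin θ = 6 * 0 = 0
z = 6


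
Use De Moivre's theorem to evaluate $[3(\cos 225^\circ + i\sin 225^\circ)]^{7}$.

By De Moivre: z^n = r^n(cos(nθ) + i sin(nθ))
= 3^7(cos(7*225°) + i sin(7*225°))
= 2187(cos 135° + i sin 135°)
= -2187*sqrt(2)/2 + (2187*sqrt(2)/2)i


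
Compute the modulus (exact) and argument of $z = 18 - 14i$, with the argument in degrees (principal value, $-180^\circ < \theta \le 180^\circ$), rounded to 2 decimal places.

|z| = sqrt(18^2 + (-14)^2) = sqrt(520)
arg(z) = arctan(b/a) = arctan(-14/18) (quadrant-adjusted) = -37.87°


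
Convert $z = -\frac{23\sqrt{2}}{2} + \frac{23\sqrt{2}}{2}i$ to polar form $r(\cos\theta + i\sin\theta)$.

r = |z| = sqrt(a^2 + b^2) = sqrt((-23*sqrt(2)/2)^2 + (23*sqrt(2)/2)^2) = sqrt(529/2 + 529/2) = sqrt(529) = 23
θ = arctan(b/a) = arctan(16.2635/-16.2635) (quadrant-adjusted) = 135°
z = 23(cos 135° + i sin 135°)


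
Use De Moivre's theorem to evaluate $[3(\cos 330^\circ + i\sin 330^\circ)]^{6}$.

By De Moivre: z^n = r^n(cos(nθ) + i sin(nθ))
= 3^6(cos(6*330°) + i sin(6*330°))
= 729(cos 180° + i sin 180°)
= -729


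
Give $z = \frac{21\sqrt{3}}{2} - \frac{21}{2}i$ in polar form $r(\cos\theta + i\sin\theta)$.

r = |z| = sqrt(a^2 + b^2) = sqrt((21*sqrt(3)/2)^2 + (-21/2)^2) = sqrt(1323/4 + 441/4) = sqrt(441) = 21
θ = arctan(b/a) = arctan(-10.5/18.1865) (quadrant-adjusted) = 330°
z = 21(cos 330° + i sin 330°)


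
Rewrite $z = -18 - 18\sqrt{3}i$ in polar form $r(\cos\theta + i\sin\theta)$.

r = |z| = sqrt(a^2 + b^2) = sqrt((-18)^2 + (-18*sqrt(3))^2) = sqrt(324 + 972) = sqrt(1296) = 36
θ = arctan(b/a) = arctan(-31.1769/-18) (quadrant-adjusted) = 240°
z = 36(cos 240° + i sin 240°)


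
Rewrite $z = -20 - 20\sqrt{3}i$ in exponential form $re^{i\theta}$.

r = |z| = sqrt((-20)^2 + (-20*sqrt(3))^2) = sqrt(400 + 1200) = sqrt(1600) = 40
θ = arctan(b/a) = arctan(-34.641/-20) (quadrant-adjusted) = 240° = 4π/3
z = 40e^(i*4π/3)


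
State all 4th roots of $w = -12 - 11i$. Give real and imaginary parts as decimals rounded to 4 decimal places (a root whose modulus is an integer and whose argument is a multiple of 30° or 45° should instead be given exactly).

|w| = sqrt(265) ≈ 16.278821, arg(w) ≈ 222.510447°
Root modulus = sqrt(265)^(1/4) ≈ 2.008657
Root arguments: θ_k = (arg(w) + 360°k)/4 for k = 0, 1, ..., 3
Compute each root as (root modulus)(cos θ_k + i sin θ_k) using full-precision intermediates, then round to 4 decimal places.
Roots: 1.1340 + 1.6579i, -1.6579 + 1.1340i, -1.1340 - 1.6579i, 1.6579 - 1.1340i


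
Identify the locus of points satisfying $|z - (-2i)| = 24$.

|z - z0| = r describes a circle centered at z0 with radius r
Here z0 = -2i and r = 24
Locus: Circle centered at (0, -2) with radius 24


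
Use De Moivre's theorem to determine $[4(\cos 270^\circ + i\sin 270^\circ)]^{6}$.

By De Moivre: z^n = r^n(cos(nθ) + i sin(nθ))
= 4^6(cos(6*270°) + i sin(6*270°))
= 4096(cos 180° + i sin 180°)
= -4096


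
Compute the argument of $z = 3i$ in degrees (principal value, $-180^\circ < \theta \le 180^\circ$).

a = 0 and b > 0, so z lies on the positive imaginary axis: θ = 90°


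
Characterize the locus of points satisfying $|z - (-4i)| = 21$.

|z - z0| = r describes a circle centered at z0 with radius r
Here z0 = -4i and r = 21
Locus: Circle centered at (0, -4) with radius 21


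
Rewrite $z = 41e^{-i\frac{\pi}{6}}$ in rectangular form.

a = r cos θ = 41 * sqrt(3)/2 = 41*sqrt(3)/2
b = r sin θ = 41 * -1/2 = -41/2
z = 41*sqrt(3)/2 - (41/2)i


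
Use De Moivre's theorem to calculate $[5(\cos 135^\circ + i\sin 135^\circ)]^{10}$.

By De Moivre: z^n = r^n(cos(nθ) + i sin(nθ))
= 5^10(cos(10*135°) + i sin(10*135°))
= 9765625(cos 270° + i sin 270°)
= -9765625i


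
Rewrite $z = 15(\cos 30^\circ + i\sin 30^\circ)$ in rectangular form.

a = r cos θ = 15 * sqrt(3)/2 = 15*sqrt(3)/2
b = r sin θ = 15 * 1/2 = 15/2
z = 15*sqrt(3)/2 + (15/2)i


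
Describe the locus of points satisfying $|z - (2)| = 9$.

|z - z0| = r describes a circle centered at z0 with radius r
Here z0 = 2 and r = 9
Locus: Circle centered at (2, 0) with radius 9


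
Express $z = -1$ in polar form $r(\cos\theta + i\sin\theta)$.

r = |z| = sqrt(a^2 + b^2) = sqrt((-1)^2 + (0)^2) = sqrt(1 + 0) = sqrt(1) = 1
b = 0 and a < 0, so z lies on the negative real axis: θ = 180°
z = 1(cos 180° + i sin 180°)


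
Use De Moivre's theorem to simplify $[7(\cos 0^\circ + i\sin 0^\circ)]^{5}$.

By De Moivre: z^n = r^n(cos(nθ) + i sin(nθ))
= 7^5(cos(5*0°) + i sin(5*0°))
= 16807(cos 0° + i sin 0°)
= 16807


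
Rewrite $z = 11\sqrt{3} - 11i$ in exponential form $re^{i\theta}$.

r = |z| = sqrt((11*sqrt(3))^2 + (-11)^2) = sqrt(363 + 121) = sqrt(484) = 22
θ = arctan(b/a) = arctan(-11/19.0526) (quadrant-adjusted) = -30° = -π/6
z = 22e^(-i*π/6)


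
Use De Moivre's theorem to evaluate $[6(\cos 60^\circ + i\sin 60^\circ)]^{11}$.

By De Moivre: z^n = r^n(cos(nθ) + i sin(nθ))
= 6^11(cos(11*60°) + i sin(11*60°))
= 362797056(cos 300° + i sin 300°)
= 181398528 - 181398528*sqrt(3)i


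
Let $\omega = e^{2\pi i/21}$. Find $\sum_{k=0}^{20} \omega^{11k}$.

Let ζ = ω^11 = e^(2πi·11/21). Since 21 ∤ 11, ζ ≠ 1.
Sum = Σ_{k=0}^{20} ζ^k = (ζ^21 - 1)/(ζ - 1) = (ω^{11·21} - 1)/(ζ - 1) = (1 - 1)/(ζ - 1) = 0


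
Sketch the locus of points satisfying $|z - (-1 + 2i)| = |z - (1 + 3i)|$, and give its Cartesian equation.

|z - z1| = |z - z2| means z is equidistant from z1 and z2,
i.e. the perpendicular bisector of the segment from (-1, 2) to (1, 3) (midpoint (0, 5/2)).
With z = x + yi, square both sides:
(x - (-1))^2 + (y - 2)^2 = (x - 1)^2 + (y - 3)^2
The x^2 and y^2 terms cancel: 4x + 2y = 10 - 5 = 5
Simplify: 4x + 2y = 5
Locus: Perpendicular bisector of the segment from (-1, 2) to (1, 3): the line 4x + 2y = 5


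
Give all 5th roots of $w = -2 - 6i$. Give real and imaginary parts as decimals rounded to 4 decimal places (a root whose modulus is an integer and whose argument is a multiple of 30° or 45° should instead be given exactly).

|w| = sqrt(40) ≈ 6.324555, arg(w) ≈ 251.565051°
Root modulus = sqrt(40)^(1/5) ≈ 1.446126
Root arguments: θ_k = (arg(w) + 360°k)/5 for k = 0, 1, ..., 4
Compute each root as (root modulus)(cos θ_k + i sin θ_k) using full-precision intermediates, then round to 4 decimal places.
Roots: 0.9235 + 1.1129i, -0.7730 + 1.2222i, -1.4012 - 0.3575i, -0.0930 - 1.4431i, 1.3438 - 0.5344i


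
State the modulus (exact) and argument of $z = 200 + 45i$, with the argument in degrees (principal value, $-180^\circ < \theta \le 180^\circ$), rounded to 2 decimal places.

|z| = sqrt(200^2 + 45^2) = 205
arg(z) = arctan(b/a) = arctan(45/200) (quadrant-adjusted) = 12.68°


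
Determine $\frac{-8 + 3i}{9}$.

Divisor is real, so divide each part by 9:
= -8/9 + (1/3)i


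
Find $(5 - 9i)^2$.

(a + bi)^2 = a^2 - b^2 + 2abi
= 5^2 - (-9)^2 + 2*5*(-9)i
= -56 - 90i


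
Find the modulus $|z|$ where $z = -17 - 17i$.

|z| = sqrt(a^2 + b^2) = sqrt((-17)^2 + (-17)^2) = sqrt(578) = sqrt(578)


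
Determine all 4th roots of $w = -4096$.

|w| = 4096, arg(w) = 180°
Root modulus = 4096^(1/4) = 8
Root arguments: θ_k = (180° + 360°k)/4 for k = 0, 1, ..., 3
Roots: 4*sqrt(2) + 4*sqrt(2)i, -4*sqrt(2) + 4*sqrt(2)i, -4*sqrt(2) - 4*sqrt(2)i, 4*sqrt(2) - 4*sqrt(2)i


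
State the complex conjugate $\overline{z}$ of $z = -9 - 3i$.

If z = a + bi, then conjugate(z) = a - bi
conjugate(-9 - 3i) = -9 + 3i


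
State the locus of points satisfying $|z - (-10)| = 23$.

|z - z0| = r describes a circle centered at z0 with radius r
Here z0 = -10 and r = 23
Locus: Circle centered at (-10, 0) with radius 23


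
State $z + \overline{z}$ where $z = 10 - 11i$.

z + conjugate(z) = (a + bi) + (a - bi) = 2a
= 2 * 10 = 20


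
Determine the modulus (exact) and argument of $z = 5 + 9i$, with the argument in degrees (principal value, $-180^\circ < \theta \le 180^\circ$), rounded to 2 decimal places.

|z| = sqrt(5^2 + 9^2) = sqrt(106)
arg(z) = arctan(b/a) = arctan(9/5) (quadrant-adjusted) = 60.95°


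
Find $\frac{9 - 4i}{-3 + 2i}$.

Multiply numerator and denominator by conjugate (-3 - 2i):
= (9 - 4i)(-3 - 2i) / ((-3)^2 + 2^2)
= (-35 - 6i) / 13
= -35/13 - (6/13)i


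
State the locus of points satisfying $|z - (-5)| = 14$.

|z - z0| = r describes a circle centered at z0 with radius r
Here z0 = -5 and r = 14
Locus: Circle centered at (-5, 0) with radius 14


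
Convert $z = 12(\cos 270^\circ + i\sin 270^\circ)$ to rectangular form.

a = r cos θ = 12 * 0 = 0
b = r sin θ = 12 * -1 = -12
z = -12i


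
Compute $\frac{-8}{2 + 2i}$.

Multiply numerator and denominator by conjugate (2 - 2i):
= (-8)(2 - 2i) / (2^2 + 2^2)
= (-16 + 16i) / 8
= -2 + 2i


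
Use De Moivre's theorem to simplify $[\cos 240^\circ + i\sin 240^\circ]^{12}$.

By De Moivre: z^n = r^n(cos(nθ) + i sin(nθ))
= 1^12(cos(12*240°) + i sin(12*240°))
= 1(cos 0° + i sin 0°)
= 1


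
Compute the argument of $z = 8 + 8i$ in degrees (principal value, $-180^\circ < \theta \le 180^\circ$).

θ = arctan(b/a) = arctan(8/8) (quadrant-adjusted) = 45°


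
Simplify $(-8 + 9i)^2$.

(a + bi)^2 = a^2 - b^2 + 2abi
= (-8)^2 - 9^2 + 2*(-8)*9i
= -17 - 144i


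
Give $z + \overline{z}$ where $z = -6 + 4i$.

z + conjugate(z) = (a + bi) + (a - bi) = 2a
= 2 * (-6) = -12


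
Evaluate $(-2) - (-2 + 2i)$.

(-2 - (-2)) + (0 - 2)i = -2i


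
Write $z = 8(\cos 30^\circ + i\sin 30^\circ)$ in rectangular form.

a = r cos θ = 8 * sqrt(3)/2 = 4*sqrt(3)
b = r sin θ = 8 * 1/2 = 4
z = 4*sqrt(3) + 4i


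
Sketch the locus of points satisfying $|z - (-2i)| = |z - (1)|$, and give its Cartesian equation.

|z - z1| = |z - z2| means z is equidistant from z1 and z2,
i.e. the perpendicular bisector of the segment from (0, -2) to (1, 0) (midpoint (1/2, -1)).
With z = x + yi, square both sides:
(x - 0)^2 + (y - (-2))^2 = (x - 1)^2 + (y - 0)^2
The x^2 and y^2 terms cancel: 2x + 4y = 1 - 4 = -3
Simplify: 2x + 4y = -3
Locus: Perpendicular bisector of the segment from (0, -2) to (1, 0): the line 2x + 4y = -3


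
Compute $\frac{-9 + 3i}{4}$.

Divisor is real, so divide each part by 4:
= -9/4 + (3/4)i


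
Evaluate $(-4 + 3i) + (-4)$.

(-4 + (-4)) + (3 + 0)i = -8 + 3i


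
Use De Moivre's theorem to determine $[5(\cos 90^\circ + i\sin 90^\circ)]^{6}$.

By De Moivre: z^n = r^n(cos(nθ) + i sin(nθ))
= 5^6(cos(6*90°) + i sin(6*90°))
= 15625(cos 180° + i sin 180°)
= -15625


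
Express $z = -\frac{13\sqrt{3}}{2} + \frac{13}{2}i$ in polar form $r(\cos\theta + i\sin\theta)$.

r = |z| = sqrt(a^2 + b^2) = sqrt((-13*sqrt(3)/2)^2 + (13/2)^2) = sqrt(507/4 + 169/4) = sqrt(169) = 13
θ = arctan(b/a) = arctan(6.5/-11.2583) (quadrant-adjusted) = 150°
z = 13(cos 150° + i sin 150°)


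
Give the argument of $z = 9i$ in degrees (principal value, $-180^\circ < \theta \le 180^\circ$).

a = 0 and b > 0, so z lies on the positive imaginary axis: θ = 90°


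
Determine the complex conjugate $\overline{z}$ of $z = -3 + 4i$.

If z = a + bi, then conjugate(z) = a - bi
conjugate(-3 + 4i) = -3 - 4i


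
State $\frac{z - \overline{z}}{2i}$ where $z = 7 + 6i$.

z - conjugate(z) = 2bi
(z - conjugate(z))/(2i) = 2bi/(2i) = b = 6


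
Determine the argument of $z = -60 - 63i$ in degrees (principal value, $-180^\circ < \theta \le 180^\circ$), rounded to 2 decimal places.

θ = arctan(b/a) = arctan(-63/-60) (quadrant-adjusted) = -133.60°


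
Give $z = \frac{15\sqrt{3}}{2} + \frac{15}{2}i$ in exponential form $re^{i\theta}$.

r = |z| = sqrt((15*sqrt(3)/2)^2 + (15/2)^2) = sqrt(675/4 + 225/4) = sqrt(225) = 15
θ = arctan(b/a) = arctan(7.5/12.9904) (quadrant-adjusted) = 30° = π/6
z = 15e^(i*π/6)
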